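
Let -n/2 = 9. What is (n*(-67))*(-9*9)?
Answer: -97686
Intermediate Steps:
n = -18 (n = -2*9 = -18)
(n*(-67))*(-9*9) = (-18*(-67))*(-9*9) = 1206*(-81) = -97686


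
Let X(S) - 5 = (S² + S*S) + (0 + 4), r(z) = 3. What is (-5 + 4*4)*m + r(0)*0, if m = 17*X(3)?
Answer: 5049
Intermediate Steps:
X(S) = 9 + 2*S² (X(S) = 5 + ((S² + S*S) + (0 + 4)) = 5 + ((S² + S²) + 4) = 5 + (2*S² + 4) = 5 + (4 + 2*S²) = 9 + 2*S²)
m = 459 (m = 17*(9 + 2*3²) = 17*(9 + 2*9) = 17*(9 + 18) = 17*27 = 459)
(-5 + 4*4)*m + r(0)*0 = (-5 + 4*4)*459 + 3*0 = (-5 + 16)*459 + 0 = 11*459 + 0 = 5049 + 0 = 5049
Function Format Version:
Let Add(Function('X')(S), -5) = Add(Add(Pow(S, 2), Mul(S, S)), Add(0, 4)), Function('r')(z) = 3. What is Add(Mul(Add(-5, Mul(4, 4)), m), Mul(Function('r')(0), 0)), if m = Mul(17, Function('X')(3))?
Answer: 5049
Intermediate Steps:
Function('X')(S) = Add(9, Mul(2, Pow(S, 2))) (Function('X')(S) = Add(5, Add(Add(Pow(S, 2), Mul(S, S)), Add(0, 4))) = Add(5, Add(Add(Pow(S, 2), Pow(S, 2)), 4)) = Add(5, Add(Mul(2, Pow(S, 2)), 4)) = Add(5, Add(4, Mul(2, Pow(S, 2)))) = Add(9, Mul(2, Pow(S, 2))))
m = 459 (m = Mul(17, Add(9, Mul(2, Pow(3, 2)))) = Mul(17, Add(9, Mul(2, 9))) = Mul(17, Add(9, 18)) = Mul(17, 27) = 459)
Add(Mul(Add(-5, Mul(4, 4)), m), Mul(Function('r')(0), 0)) = Add(Mul(Add(-5, Mul(4, 4)), 459), Mul(3, 0)) = Add(Mul(Add(-5, 16), 459), 0) = Add(Mul(11, 459), 0) = Add(5049, 0) = 5049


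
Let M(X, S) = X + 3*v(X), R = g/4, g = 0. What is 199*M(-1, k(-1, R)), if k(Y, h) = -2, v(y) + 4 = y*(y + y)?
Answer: -1393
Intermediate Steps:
R = 0 (R = 0/4 = 0*(¼) = 0)
v(y) = -4 + 2*y² (v(y) = -4 + y*(y + y) = -4 + y*(2*y) = -4 + 2*y²)
M(X, S) = -12 + X + 6*X² (M(X, S) = X + 3*(-4 + 2*X²) = X + (-12 + 6*X²) = -12 + X + 6*X²)
199*M(-1, k(-1, R)) = 199*(-12 - 1 + 6*(-1)²) = 199*(-12 - 1 + 6*1) = 199*(-12 - 1 + 6) = 199*(-7) = -1393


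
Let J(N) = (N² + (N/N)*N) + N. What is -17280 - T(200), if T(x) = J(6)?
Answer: -17328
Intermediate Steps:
J(N) = N² + 2*N (J(N) = (N² + 1*N) + N = (N² + N) + N = (N + N²) + N = N² + 2*N)
T(x) = 48 (T(x) = 6*(2 + 6) = 6*8 = 48)
-17280 - T(200) = -17280 - 1*48 = -17280 - 48 = -17328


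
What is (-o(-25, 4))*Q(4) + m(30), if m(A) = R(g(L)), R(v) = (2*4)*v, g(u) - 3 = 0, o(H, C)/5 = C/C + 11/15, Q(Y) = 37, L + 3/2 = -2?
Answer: -890/3 ≈ -296.67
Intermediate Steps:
L = -7/2 (L = -3/2 - 2 = -7/2 ≈ -3.5000)
o(H, C) = 26/3 (o(H, C) = 5*(C/C + 11/15) = 5*(1 + 11*(1/15)) = 5*(1 + 11/15) = 5*(26/15) = 26/3)
g(u) = 3 (g(u) = 3 + 0 = 3)
R(v) = 8*v
m(A) = 24 (m(A) = 8*3 = 24)
(-o(-25, 4))*Q(4) + m(30) = -1*26/3*37 + 24 = -26/3*37 + 24 = -962/3 + 24 = -890/3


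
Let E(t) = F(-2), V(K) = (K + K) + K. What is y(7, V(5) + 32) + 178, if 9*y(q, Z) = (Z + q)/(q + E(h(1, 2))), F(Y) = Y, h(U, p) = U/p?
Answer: 896/5 ≈ 179.20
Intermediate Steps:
V(K) = 3*K (V(K) = 2*K + K = 3*K)
E(t) = -2
y(q, Z) = (Z + q)/(9*(-2 + q)) (y(q, Z) = ((Z + q)/(q - 2))/9 = ((Z + q)/(-2 + q))/9 = (Z + q)/(9*(-2 + q)))
y(7, V(5) + 32) + 178 = ((3*5 + 32) + 7)/(9*(-2 + 7)) + 178 = (⅑)*((15 + 32) + 7)/5 + 178 = (⅑)*(⅕)*(47 + 7) + 178 = (⅑)*(⅕)*54 + 178 = 6/5 + 178 = 896/5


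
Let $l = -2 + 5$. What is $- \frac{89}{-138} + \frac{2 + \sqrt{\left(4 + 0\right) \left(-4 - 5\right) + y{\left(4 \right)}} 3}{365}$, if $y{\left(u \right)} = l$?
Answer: $\frac{32761}{50370} + \frac{3 i \sqrt{33}}{365} \approx 0.65041 + 0.047216 i$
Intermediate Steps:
$l = 3$
$y{\left(u \right)} = 3$
$- \frac{89}{-138} + \frac{2 + \sqrt{\left(4 + 0\right) \left(-4 - 5\right) + y{\left(4 \right)}} 3}{365} = - \frac{89}{-138} + \frac{2 + \sqrt{\left(4 + 0\right) \left(-4 - 5\right) + 3} \cdot 3}{365} = \left(-89\right) \left(- \frac{1}{138}\right) + \left(2 + \sqrt{4 \left(-9\right) + 3} \cdot 3\right) \frac{1}{365} = \frac{89}{138} + \left(2 + \sqrt{-36 + 3} \cdot 3\right) \frac{1}{365} = \frac{89}{138} + \left(2 + \sqrt{-33} \cdot 3\right) \frac{1}{365} = \frac{89}{138} + \left(2 + i \sqrt{33} \cdot 3\right) \frac{1}{365} = \frac{89}{138} + \left(2 + 3 i \sqrt{33}\right) \frac{1}{365} = \frac{89}{138} + \left(\frac{2}{365} + \frac{3 i \sqrt{33}}{365}\right) = \frac{32761}{50370} + \frac{3 i \sqrt{33}}{365}$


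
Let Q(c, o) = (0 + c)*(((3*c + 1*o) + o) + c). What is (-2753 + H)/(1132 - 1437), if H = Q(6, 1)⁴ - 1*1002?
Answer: -592237141/305 ≈ -1.9418e+6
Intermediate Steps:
Q(c, o) = c*(2*o + 4*c) (Q(c, o) = c*(((3*c + o) + o) + c) = c*(((o + 3*c) + o) + c) = c*((2*o + 3*c) + c) = c*(2*o + 4*c))
H = 592239894 (H = (2*6*(1 + 2*6))⁴ - 1*1002 = (2*6*(1 + 12))⁴ - 1002 = (2*6*13)⁴ - 1002 = 156⁴ - 1002 = 592240896 - 1002 = 592239894)
(-2753 + H)/(1132 - 1437) = (-2753 + 592239894)/(1132 - 1437) = 592237141/(-305) = 592237141*(-1/305) = -592237141/305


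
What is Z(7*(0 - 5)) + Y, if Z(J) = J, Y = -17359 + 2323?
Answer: -15071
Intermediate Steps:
Y = -15036
Z(7*(0 - 5)) + Y = 7*(0 - 5) - 15036 = 7*(-5) - 15036 = -35 - 15036 = -15071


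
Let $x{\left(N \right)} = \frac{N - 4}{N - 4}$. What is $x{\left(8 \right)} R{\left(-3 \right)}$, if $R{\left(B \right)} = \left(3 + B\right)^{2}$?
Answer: $0$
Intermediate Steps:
$x{\left(N \right)} = 1$ ($x{\left(N \right)} = \frac{-4 + N}{-4 + N} = 1$)
$x{\left(8 \right)} R{\left(-3 \right)} = 1 \left(3 - 3\right)^{2} = 1 \cdot 0^{2} = 1 \cdot 0 = 0$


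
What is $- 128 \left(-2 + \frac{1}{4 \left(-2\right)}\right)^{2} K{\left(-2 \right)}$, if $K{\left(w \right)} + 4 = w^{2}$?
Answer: $0$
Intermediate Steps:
$K{\left(w \right)} = -4 + w^{2}$
$- 128 \left(-2 + \frac{1}{4 \left(-2\right)}\right)^{2} K{\left(-2 \right)} = - 128 \left(-2 + \frac{1}{4 \left(-2\right)}\right)^{2} \left(-4 + \left(-2\right)^{2}\right) = - 128 \left(-2 + \frac{1}{4} \left(- \frac{1}{2}\right)\right)^{2} \left(-4 + 4\right) = - 128 \left(-2 - \frac{1}{8}\right)^{2} \cdot 0 = - 128 \left(- \frac{17}{8}\right)^{2} \cdot 0 = \left(-128\right) \frac{289}{64} \cdot 0 = \left(-578\right) 0 = 0$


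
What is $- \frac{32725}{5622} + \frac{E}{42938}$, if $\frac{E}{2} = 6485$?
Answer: $- \frac{666114355}{120698718} \approx -5.5188$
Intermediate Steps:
$E = 12970$ ($E = 2 \cdot 6485 = 12970$)
$- \frac{32725}{5622} + \frac{E}{42938} = - \frac{32725}{5622} + \frac{12970}{42938} = \left(-32725\right) \frac{1}{5622} + 12970 \cdot \frac{1}{42938} = - \frac{32725}{5622} + \frac{6485}{21469} = - \frac{666114355}{120698718}$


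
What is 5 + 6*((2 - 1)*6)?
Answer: 41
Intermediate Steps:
5 + 6*((2 - 1)*6) = 5 + 6*(1*6) = 5 + 6*6 = 5 + 36 = 41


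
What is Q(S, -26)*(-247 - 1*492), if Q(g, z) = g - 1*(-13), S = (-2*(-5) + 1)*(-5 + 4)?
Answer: -1478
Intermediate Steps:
S = -11 (S = (10 + 1)*(-1) = 11*(-1) = -11)
Q(g, z) = 13 + g (Q(g, z) = g + 13 = 13 + g)
Q(S, -26)*(-247 - 1*492) = (13 - 11)*(-247 - 1*492) = 2*(-247 - 492) = 2*(-739) = -1478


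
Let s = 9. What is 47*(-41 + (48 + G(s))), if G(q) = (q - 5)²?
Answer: 1081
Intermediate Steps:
G(q) = (-5 + q)²
47*(-41 + (48 + G(s))) = 47*(-41 + (48 + (-5 + 9)²)) = 47*(-41 + (48 + 4²)) = 47*(-41 + (48 + 16)) = 47*(-41 + 64) = 47*23 = 1081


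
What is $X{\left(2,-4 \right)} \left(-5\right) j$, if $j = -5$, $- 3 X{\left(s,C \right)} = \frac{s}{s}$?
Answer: $- \frac{25}{3} \approx -8.3333$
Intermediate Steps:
$X{\left(s,C \right)} = - \frac{1}{3}$ ($X{\left(s,C \right)} = - \frac{s \frac{1}{s}}{3} = \left(- \frac{1}{3}\right) 1 = - \frac{1}{3}$)
$X{\left(2,-4 \right)} \left(-5\right) j = \left(- \frac{1}{3}\right) \left(-5\right) \left(-5\right) = \frac{5}{3} \left(-5\right) = - \frac{25}{3}$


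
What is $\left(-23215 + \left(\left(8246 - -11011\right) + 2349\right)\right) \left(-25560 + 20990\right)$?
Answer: $7353130$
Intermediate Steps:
$\left(-23215 + \left(\left(8246 - -11011\right) + 2349\right)\right) \left(-25560 + 20990\right) = \left(-23215 + \left(\left(8246 + 11011\right) + 2349\right)\right) \left(-4570\right) = \left(-23215 + \left(19257 + 2349\right)\right) \left(-4570\right) = \left(-23215 + 21606\right) \left(-4570\right) = \left(-1609\right) \left(-4570\right) = 7353130$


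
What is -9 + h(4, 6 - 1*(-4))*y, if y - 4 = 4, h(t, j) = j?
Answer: 71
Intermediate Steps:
y = 8 (y = 4 + 4 = 8)
-9 + h(4, 6 - 1*(-4))*y = -9 + (6 - 1*(-4))*8 = -9 + (6 + 4)*8 = -9 + 10*8 = -9 + 80 = 71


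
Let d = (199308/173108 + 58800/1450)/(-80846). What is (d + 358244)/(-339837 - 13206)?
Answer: -36349011715397257/35821295434164474 ≈ -1.0147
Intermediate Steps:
d = -52338735/101464397918 (d = (199308*(1/173108) + 58800*(1/1450))*(-1/80846) = (49827/43277 + 1176/29)*(-1/80846) = (52338735/1255033)*(-1/80846) = -52338735/101464397918 ≈ -0.00051583)
(d + 358244)/(-339837 - 13206) = (-52338735/101464397918 + 358244)/(-339837 - 13206) = (36349011715397257/101464397918)/(-353043) = (36349011715397257/101464397918)*(-1/353043) = -36349011715397257/35821295434164474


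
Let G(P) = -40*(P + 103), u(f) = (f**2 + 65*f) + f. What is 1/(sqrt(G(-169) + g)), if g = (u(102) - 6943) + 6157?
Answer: sqrt(2110)/6330 ≈ 0.0072567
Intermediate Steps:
u(f) = f**2 + 66*f
G(P) = -4120 - 40*P (G(P) = -40*(103 + P) = -4120 - 40*P)
g = 16350 (g = (102*(66 + 102) - 6943) + 6157 = (102*168 - 6943) + 6157 = (17136 - 6943) + 6157 = 10193 + 6157 = 16350)
1/(sqrt(G(-169) + g)) = 1/(sqrt((-4120 - 40*(-169)) + 16350)) = 1/(sqrt((-4120 + 6760) + 16350)) = 1/(sqrt(2640 + 16350)) = 1/(sqrt(18990)) = 1/(3*sqrt(2110)) = sqrt(2110)/6330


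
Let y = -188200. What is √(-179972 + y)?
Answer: 6*I*√10227 ≈ 606.77*I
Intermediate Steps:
√(-179972 + y) = √(-179972 - 188200) = √(-368172) = 6*I*√10227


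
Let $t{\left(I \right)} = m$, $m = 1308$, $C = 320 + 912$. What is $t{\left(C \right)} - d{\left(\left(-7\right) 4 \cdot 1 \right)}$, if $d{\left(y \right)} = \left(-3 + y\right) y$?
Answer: $440$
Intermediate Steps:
$C = 1232$
$t{\left(I \right)} = 1308$
$d{\left(y \right)} = y \left(-3 + y\right)$
$t{\left(C \right)} - d{\left(\left(-7\right) 4 \cdot 1 \right)} = 1308 - \left(-7\right) 4 \cdot 1 \left(-3 + \left(-7\right) 4 \cdot 1\right) = 1308 - \left(-28\right) 1 \left(-3 - 28\right) = 1308 - - 28 \left(-3 - 28\right) = 1308 - \left(-28\right) \left(-31\right) = 1308 - 868 = 440$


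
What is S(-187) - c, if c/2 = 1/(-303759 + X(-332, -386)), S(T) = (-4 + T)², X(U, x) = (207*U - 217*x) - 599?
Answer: 5277341461/144660 ≈ 36481.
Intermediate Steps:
X(U, x) = -599 - 217*x + 207*U (X(U, x) = (-217*x + 207*U) - 599 = -599 - 217*x + 207*U)
c = -1/144660 (c = 2/(-303759 + (-599 - 217*(-386) + 207*(-332))) = 2/(-303759 + (-599 + 83762 - 68724)) = 2/(-303759 + 14439) = 2/(-289320) = 2*(-1/289320) = -1/144660 ≈ -6.9128e-6)
S(-187) - c = (-4 - 187)² - 1*(-1/144660) = (-191)² + 1/144660 = 36481 + 1/144660 = 5277341461/144660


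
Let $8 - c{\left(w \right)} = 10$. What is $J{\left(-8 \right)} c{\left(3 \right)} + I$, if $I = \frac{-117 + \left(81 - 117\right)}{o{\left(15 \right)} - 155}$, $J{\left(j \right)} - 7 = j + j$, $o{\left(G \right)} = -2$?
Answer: $\frac{2979}{157} \approx 18.975$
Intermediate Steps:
$c{\left(w \right)} = -2$ ($c{\left(w \right)} = 8 - 10 = -2$)
$J{\left(j \right)} = 7 + 2 j$ ($J{\left(j \right)} = 7 + \left(j + j\right) = 7 + 2 j$)
$I = \frac{153}{157}$ ($I = \frac{-117 + \left(81 - 117\right)}{-2 - 155} = \frac{-117 + \left(81 - 117\right)}{-157} = \left(-117 - 36\right) \left(- \frac{1}{157}\right) = \left(-153\right) \left(- \frac{1}{157}\right) = \frac{153}{157} \approx 0.97452$)
$J{\left(-8 \right)} c{\left(3 \right)} + I = \left(7 + 2 \left(-8\right)\right) \left(-2\right) + \frac{153}{157} = \left(7 - 16\right) \left(-2\right) + \frac{153}{157} = \left(-9\right) \left(-2\right) + \frac{153}{157} = 18 + \frac{153}{157} = \frac{2979}{157}$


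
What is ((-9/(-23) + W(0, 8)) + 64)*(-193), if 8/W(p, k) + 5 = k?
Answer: -893011/69 ≈ -12942.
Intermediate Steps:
W(p, k) = 8/(-5 + k)
((-9/(-23) + W(0, 8)) + 64)*(-193) = ((-9/(-23) + 8/(-5 + 8)) + 64)*(-193) = ((-9*(-1/23) + 8/3) + 64)*(-193) = ((9/23 + 8*(⅓)) + 64)*(-193) = ((9/23 + 8/3) + 64)*(-193) = (211/69 + 64)*(-193) = (4627/69)*(-193) = -893011/69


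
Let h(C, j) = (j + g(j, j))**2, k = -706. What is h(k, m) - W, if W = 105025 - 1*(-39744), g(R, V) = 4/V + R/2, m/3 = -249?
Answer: 2479263561541/2232036 ≈ 1.1108e+6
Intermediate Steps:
m = -747 (m = 3*(-249) = -747)
g(R, V) = R/2 + 4/V (g(R, V) = 4/V + R*(1/2) = 4/V + R/2 = R/2 + 4/V)
h(C, j) = (4/j + 3*j/2)**2 (h(C, j) = (j + (j/2 + 4/j))**2 = (4/j + 3*j/2)**2)
W = 144769 (W = 105025 + 39744 = 144769)
h(k, m) - W = (1/4)*(8 + 3*(-747)**2)**2/(-747)**2 - 1*144769 = (1/4)*(1/558009)*(8 + 3*558009)**2 - 144769 = (1/4)*(1/558009)*(8 + 1674027)**2 - 144769 = (1/4)*(1/558009)*1674035**2 - 144769 = (1/4)*(1/558009)*2802393181225 - 144769 = 2802393181225/2232036 - 144769 = 2479263561541/2232036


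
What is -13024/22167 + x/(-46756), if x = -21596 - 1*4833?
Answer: -23098501/1036440252 ≈ -0.022286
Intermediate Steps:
x = -26429 (x = -21596 - 4833 = -26429)
-13024/22167 + x/(-46756) = -13024/22167 - 26429/(-46756) = -13024*1/22167 - 26429*(-1/46756) = -13024/22167 + 26429/46756 = -23098501/1036440252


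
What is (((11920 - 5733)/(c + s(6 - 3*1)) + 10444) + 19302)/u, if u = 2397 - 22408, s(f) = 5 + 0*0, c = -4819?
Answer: -143191057/96332954 ≈ -1.4864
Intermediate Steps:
s(f) = 5 (s(f) = 5 + 0 = 5)
u = -20011
(((11920 - 5733)/(c + s(6 - 3*1)) + 10444) + 19302)/u = (((11920 - 5733)/(-4819 + 5) + 10444) + 19302)/(-20011) = ((6187/(-4814) + 10444) + 19302)*(-1/20011) = ((6187*(-1/4814) + 10444) + 19302)*(-1/20011) = ((-6187/4814 + 10444) + 19302)*(-1/20011) = (50271229/4814 + 19302)*(-1/20011) = (143191057/4814)*(-1/20011) = -143191057/96332954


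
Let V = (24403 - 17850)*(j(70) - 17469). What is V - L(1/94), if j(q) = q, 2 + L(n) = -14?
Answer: -114015631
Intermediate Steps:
L(n) = -16 (L(n) = -2 - 14 = -16)
V = -114015647 (V = (24403 - 17850)*(70 - 17469) = 6553*(-17399) = -114015647)
V - L(1/94) = -114015647 - 1*(-16) = -114015647 + 16 = -114015631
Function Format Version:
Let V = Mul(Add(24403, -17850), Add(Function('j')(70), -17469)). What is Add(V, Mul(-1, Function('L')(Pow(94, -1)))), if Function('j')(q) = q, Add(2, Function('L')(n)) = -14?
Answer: -114015631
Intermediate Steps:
Function('L')(n) = -16 (Function('L')(n) = Add(-2, -14) = -16)
V = -114015647 (V = Mul(Add(24403, -17850), Add(70, -17469)) = Mul(6553, -17399) = -114015647)
Add(V, Mul(-1, Function('L')(Pow(94, -1)))) = Add(-114015647, Mul(-1, -16)) = Add(-114015647, 16) = -114015631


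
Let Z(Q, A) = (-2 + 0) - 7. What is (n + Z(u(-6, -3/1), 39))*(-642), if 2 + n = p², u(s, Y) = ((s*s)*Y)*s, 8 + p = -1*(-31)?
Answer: -332556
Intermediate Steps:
p = 23 (p = -8 - 1*(-31) = -8 + 31 = 23)
u(s, Y) = Y*s³ (u(s, Y) = (s²*Y)*s = (Y*s²)*s = Y*s³)
Z(Q, A) = -9 (Z(Q, A) = -2 - 7 = -9)
n = 527 (n = -2 + 23² = -2 + 529 = 527)
(n + Z(u(-6, -3/1), 39))*(-642) = (527 - 9)*(-642) = 518*(-642) = -332556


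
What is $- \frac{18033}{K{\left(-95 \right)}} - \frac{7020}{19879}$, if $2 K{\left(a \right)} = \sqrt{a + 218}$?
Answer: $- \frac{7020}{19879} - \frac{12022 \sqrt{123}}{41} \approx -3252.3$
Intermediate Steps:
$K{\left(a \right)} = \frac{\sqrt{218 + a}}{2}$ ($K{\left(a \right)} = \frac{\sqrt{a + 218}}{2} = \frac{\sqrt{218 + a}}{2}$)
$- \frac{18033}{K{\left(-95 \right)}} - \frac{7020}{19879} = - \frac{18033}{\frac{1}{2} \sqrt{218 - 95}} - \frac{7020}{19879} = - \frac{18033}{\frac{1}{2} \sqrt{123}} - \frac{7020}{19879} = - 18033 \frac{2 \sqrt{123}}{123} - \frac{7020}{19879} = - \frac{12022 \sqrt{123}}{41} - \frac{7020}{19879} = - \frac{7020}{19879} - \frac{12022 \sqrt{123}}{41}$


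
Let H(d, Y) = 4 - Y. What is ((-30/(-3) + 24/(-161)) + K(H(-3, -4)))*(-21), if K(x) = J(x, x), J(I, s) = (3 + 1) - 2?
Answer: -5724/23 ≈ -248.87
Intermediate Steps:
J(I, s) = 2 (J(I, s) = 4 - 2 = 2)
K(x) = 2
((-30/(-3) + 24/(-161)) + K(H(-3, -4)))*(-21) = ((-30/(-3) + 24/(-161)) + 2)*(-21) = ((-30*(-⅓) + 24*(-1/161)) + 2)*(-21) = ((10 - 24/161) + 2)*(-21) = (1586/161 + 2)*(-21) = (1908/161)*(-21) = -5724/23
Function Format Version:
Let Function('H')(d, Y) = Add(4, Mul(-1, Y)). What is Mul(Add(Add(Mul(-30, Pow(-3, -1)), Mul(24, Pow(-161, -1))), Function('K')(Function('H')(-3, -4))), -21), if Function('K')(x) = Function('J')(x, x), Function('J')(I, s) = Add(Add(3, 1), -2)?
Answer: Rational(-5724, 23) ≈ -248.87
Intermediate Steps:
Function('J')(I, s) = 2 (Function('J')(I, s) = Add(4, -2) = 2)
Function('K')(x) = 2
Mul(Add(Add(Mul(-30, Pow(-3, -1)), Mul(24, Pow(-161, -1))), Function('K')(Function('H')(-3, -4))), -21) = Mul(Add(Add(Mul(-30, Pow(-3, -1)), Mul(24, Pow(-161, -1))), 2), -21) = Mul(Add(Add(Mul(-30, Rational(-1, 3)), Mul(24, Rational(-1, 161))), 2), -21) = Mul(Add(Add(10, Rational(-24, 161)), 2), -21) = Mul(Add(Rational(1586, 161), 2), -21) = Mul(Rational(1908, 161), -21) = Rational(-5724, 23)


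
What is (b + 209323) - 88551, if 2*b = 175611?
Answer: 417155/2 ≈ 2.0858e+5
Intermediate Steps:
b = 175611/2 (b = (1/2)*175611 = 175611/2 ≈ 87806.)
(b + 209323) - 88551 = (175611/2 + 209323) - 88551 = 594257/2 - 88551 = 417155/2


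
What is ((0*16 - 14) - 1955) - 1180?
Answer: -3149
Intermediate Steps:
((0*16 - 14) - 1955) - 1180 = ((0 - 14) - 1955) - 1180 = (-14 - 1955) - 1180 = -1969 - 1180 = -3149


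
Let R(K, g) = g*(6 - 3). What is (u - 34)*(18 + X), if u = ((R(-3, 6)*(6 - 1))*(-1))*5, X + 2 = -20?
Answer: 1936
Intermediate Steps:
X = -22 (X = -2 - 20 = -22)
R(K, g) = 3*g (R(K, g) = g*3 = 3*g)
u = -450 (u = (((3*6)*(6 - 1))*(-1))*5 = ((18*5)*(-1))*5 = (90*(-1))*5 = -90*5 = -450)
(u - 34)*(18 + X) = (-450 - 34)*(18 - 22) = -484*(-4) = 1936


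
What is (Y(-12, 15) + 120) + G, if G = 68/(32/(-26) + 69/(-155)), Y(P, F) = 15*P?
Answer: -339640/3377 ≈ -100.57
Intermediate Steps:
G = -137020/3377 (G = 68/(32*(-1/26) + 69*(-1/155)) = 68/(-16/13 - 69/155) = 68/(-3377/2015) = 68*(-2015/3377) = -137020/3377 ≈ -40.574)
(Y(-12, 15) + 120) + G = (15*(-12) + 120) - 137020/3377 = (-180 + 120) - 137020/3377 = -60 - 137020/3377 = -339640/3377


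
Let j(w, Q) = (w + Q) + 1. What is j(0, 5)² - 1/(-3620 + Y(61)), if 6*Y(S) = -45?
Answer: 261182/7255 ≈ 36.000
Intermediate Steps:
j(w, Q) = 1 + Q + w (j(w, Q) = (Q + w) + 1 = 1 + Q + w)
Y(S) = -15/2 (Y(S) = (⅙)*(-45) = -15/2)
j(0, 5)² - 1/(-3620 + Y(61)) = (1 + 5 + 0)² - 1/(-3620 - 15/2) = 6² - 1/(-7255/2) = 36 - 1*(-2/7255) = 36 + 2/7255 = 261182/7255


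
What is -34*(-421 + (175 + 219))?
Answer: 918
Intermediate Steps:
-34*(-421 + (175 + 219)) = -34*(-421 + 394) = -34*(-27) = 918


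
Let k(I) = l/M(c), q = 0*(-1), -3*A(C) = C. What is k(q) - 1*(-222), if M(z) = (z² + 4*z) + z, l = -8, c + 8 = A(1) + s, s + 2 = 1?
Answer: 20184/91 ≈ 221.80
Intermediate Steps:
A(C) = -C/3
s = -1 (s = -2 + 1 = -1)
q = 0
c = -28/3 (c = -8 + (-⅓*1 - 1) = -8 + (-⅓ - 1) = -8 - 4/3 = -28/3 ≈ -9.3333)
M(z) = z² + 5*z
k(I) = -18/91 (k(I) = -8*(-3/(28*(5 - 28/3))) = -8/((-28/3*(-13/3))) = -8/364/9 = -8*9/364 = -18/91)
k(q) - 1*(-222) = -18/91 - 1*(-222) = -18/91 + 222 = 20184/91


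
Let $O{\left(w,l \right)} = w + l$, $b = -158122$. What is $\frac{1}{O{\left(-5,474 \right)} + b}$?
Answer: $- \frac{1}{157653} \approx -6.343 \cdot 10^{-6}$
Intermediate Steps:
$O{\left(w,l \right)} = l + w$
$\frac{1}{O{\left(-5,474 \right)} + b} = \frac{1}{\left(474 - 5\right) - 158122} = \frac{1}{469 - 158122} = \frac{1}{-157653} = - \frac{1}{157653}$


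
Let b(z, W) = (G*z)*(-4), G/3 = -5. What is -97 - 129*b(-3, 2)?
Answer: 23123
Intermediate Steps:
G = -15 (G = 3*(-5) = -15)
b(z, W) = 60*z (b(z, W) = -15*z*(-4) = 60*z)
-97 - 129*b(-3, 2) = -97 - 7740*(-3) = -97 - 129*(-180) = -97 + 23220 = 23123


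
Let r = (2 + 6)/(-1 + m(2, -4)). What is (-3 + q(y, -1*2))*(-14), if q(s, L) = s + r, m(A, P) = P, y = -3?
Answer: 532/5 ≈ 106.40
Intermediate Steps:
r = -8/5 (r = (2 + 6)/(-1 - 4) = 8/(-5) = 8*(-⅕) = -8/5 ≈ -1.6000)
q(s, L) = -8/5 + s (q(s, L) = s - 8/5 = -8/5 + s)
(-3 + q(y, -1*2))*(-14) = (-3 + (-8/5 - 3))*(-14) = (-3 - 23/5)*(-14) = -38/5*(-14) = 532/5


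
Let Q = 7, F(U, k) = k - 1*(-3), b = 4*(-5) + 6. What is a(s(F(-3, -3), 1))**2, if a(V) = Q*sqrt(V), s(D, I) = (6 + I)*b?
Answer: -4802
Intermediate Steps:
b = -14 (b = -20 + 6 = -14)
F(U, k) = 3 + k (F(U, k) = k + 3 = 3 + k)
s(D, I) = -84 - 14*I (s(D, I) = (6 + I)*(-14) = -84 - 14*I)
a(V) = 7*sqrt(V)
a(s(F(-3, -3), 1))**2 = (7*sqrt(-84 - 14*1))**2 = (7*sqrt(-84 - 14))**2 = (7*sqrt(-98))**2 = (7*(7*I*sqrt(2)))**2 = (49*I*sqrt(2))**2 = -4802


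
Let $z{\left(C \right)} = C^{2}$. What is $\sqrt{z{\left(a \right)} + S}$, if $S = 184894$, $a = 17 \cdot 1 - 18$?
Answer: $\sqrt{184895} \approx 429.99$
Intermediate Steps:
$a = -1$ ($a = 17 - 18 = -1$)
$\sqrt{z{\left(a \right)} + S} = \sqrt{\left(-1\right)^{2} + 184894} = \sqrt{1 + 184894} = \sqrt{184895}$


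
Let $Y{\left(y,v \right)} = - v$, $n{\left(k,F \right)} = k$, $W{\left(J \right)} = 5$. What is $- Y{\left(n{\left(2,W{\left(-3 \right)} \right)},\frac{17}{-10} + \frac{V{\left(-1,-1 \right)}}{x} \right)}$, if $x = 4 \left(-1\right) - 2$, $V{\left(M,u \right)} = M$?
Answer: $- \frac{23}{15} \approx -1.5333$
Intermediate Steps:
$x = -6$ ($x = -4 - 2 = -6$)
$- Y{\left(n{\left(2,W{\left(-3 \right)} \right)},\frac{17}{-10} + \frac{V{\left(-1,-1 \right)}}{x} \right)} = - \left(-1\right) \left(\frac{17}{-10} - \frac{1}{-6}\right) = - \left(-1\right) \left(17 \left(- \frac{1}{10}\right) - - \frac{1}{6}\right) = - \left(-1\right) \left(- \frac{17}{10} + \frac{1}{6}\right) = - \frac{\left(-1\right) \left(-23\right)}{15} = \left(-1\right) \frac{23}{15} = - \frac{23}{15}$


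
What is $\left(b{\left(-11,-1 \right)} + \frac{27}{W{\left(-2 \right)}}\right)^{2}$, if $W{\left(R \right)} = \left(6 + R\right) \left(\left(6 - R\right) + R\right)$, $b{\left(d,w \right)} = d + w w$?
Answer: $\frac{5041}{64} \approx 78.766$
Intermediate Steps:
$b{\left(d,w \right)} = d + w^{2}$
$W{\left(R \right)} = 36 + 6 R$ ($W{\left(R \right)} = \left(6 + R\right) 6 = 36 + 6 R$)
$\left(b{\left(-11,-1 \right)} + \frac{27}{W{\left(-2 \right)}}\right)^{2} = \left(\left(-11 + \left(-1\right)^{2}\right) + \frac{27}{36 + 6 \left(-2\right)}\right)^{2} = \left(\left(-11 + 1\right) + \frac{27}{36 - 12}\right)^{2} = \left(-10 + \frac{27}{24}\right)^{2} = \left(-10 + 27 \cdot \frac{1}{24}\right)^{2} = \left(-10 + \frac{9}{8}\right)^{2} = \left(- \frac{71}{8}\right)^{2} = \frac{5041}{64}$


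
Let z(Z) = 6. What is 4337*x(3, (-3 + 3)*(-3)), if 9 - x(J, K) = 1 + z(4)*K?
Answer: 34696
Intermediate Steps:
x(J, K) = 8 - 6*K (x(J, K) = 9 - (1 + 6*K) = 9 + (-1 - 6*K) = 8 - 6*K)
4337*x(3, (-3 + 3)*(-3)) = 4337*(8 - 6*(-3 + 3)*(-3)) = 4337*(8 - 0*(-3)) = 4337*(8 - 6*0) = 4337*(8 + 0) = 4337*8 = 34696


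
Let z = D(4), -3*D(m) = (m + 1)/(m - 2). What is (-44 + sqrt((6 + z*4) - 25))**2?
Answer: (132 - I*sqrt(201))**2/9 ≈ 1913.7 - 415.87*I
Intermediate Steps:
D(m) = -(1 + m)/(3*(-2 + m)) (D(m) = -(m + 1)/(3*(m - 2)) = -(1 + m)/(3*(-2 + m)))
z = -5/6 (z = (-1 - 1*4)/(3*(-2 + 4)) = (1/3)*(-1 - 4)/2 = (1/3)*(1/2)*(-5) = -5/6 ≈ -0.83333)
(-44 + sqrt((6 + z*4) - 25))**2 = (-44 + sqrt((6 - 5/6*4) - 25))**2 = (-44 + sqrt((6 - 10/3) - 25))**2 = (-44 + sqrt(8/3 - 25))**2 = (-44 + sqrt(-67/3))**2 = (-44 + I*sqrt(201)/3)**2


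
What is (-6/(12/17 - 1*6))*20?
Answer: 68/3 ≈ 22.667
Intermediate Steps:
(-6/(12/17 - 1*6))*20 = (-6/(12*(1/17) - 6))*20 = (-6/(12/17 - 6))*20 = (-6/(-90/17))*20 = -17/90*(-6)*20 = (17/15)*20 = 68/3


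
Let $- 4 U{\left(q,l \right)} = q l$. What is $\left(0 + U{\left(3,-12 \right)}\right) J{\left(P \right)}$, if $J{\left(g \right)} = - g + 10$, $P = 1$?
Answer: $81$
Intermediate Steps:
$U{\left(q,l \right)} = - \frac{l q}{4}$ ($U{\left(q,l \right)} = - \frac{q l}{4} = - \frac{l q}{4}$)
$J{\left(g \right)} = 10 - g$
$\left(0 + U{\left(3,-12 \right)}\right) J{\left(P \right)} = \left(0 - \left(-3\right) 3\right) \left(10 - 1\right) = \left(0 + 9\right) \left(10 - 1\right) = 9 \cdot 9 = 81$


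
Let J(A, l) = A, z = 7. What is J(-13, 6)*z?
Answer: -91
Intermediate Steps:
J(-13, 6)*z = -13*7 = -91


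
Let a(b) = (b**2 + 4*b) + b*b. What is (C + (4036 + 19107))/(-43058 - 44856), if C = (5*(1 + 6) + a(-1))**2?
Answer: -12116/43957 ≈ -0.27563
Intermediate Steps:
a(b) = 2*b**2 + 4*b (a(b) = (b**2 + 4*b) + b**2 = 2*b**2 + 4*b)
C = 1089 (C = (5*(1 + 6) + 2*(-1)*(2 - 1))**2 = (5*7 + 2*(-1)*1)**2 = (35 - 2)**2 = 33**2 = 1089)
(C + (4036 + 19107))/(-43058 - 44856) = (1089 + (4036 + 19107))/(-43058 - 44856) = (1089 + 23143)/(-87914) = 24232*(-1/87914) = -12116/43957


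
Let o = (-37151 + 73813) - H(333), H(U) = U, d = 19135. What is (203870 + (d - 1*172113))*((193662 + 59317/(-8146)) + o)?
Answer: 47671741751574/4073 ≈ 1.1704e+10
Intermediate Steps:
o = 36329 (o = (-37151 + 73813) - 1*333 = 36662 - 333 = 36329)
(203870 + (d - 1*172113))*((193662 + 59317/(-8146)) + o) = (203870 + (19135 - 1*172113))*((193662 + 59317/(-8146)) + 36329) = (203870 + (19135 - 172113))*((193662 + 59317*(-1/8146)) + 36329) = (203870 - 152978)*((193662 - 59317/8146) + 36329) = 50892*(1577511335/8146 + 36329) = 50892*(1873447369/8146) = 47671741751574/4073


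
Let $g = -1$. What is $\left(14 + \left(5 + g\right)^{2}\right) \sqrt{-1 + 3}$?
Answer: $30 \sqrt{2} \approx 42.426$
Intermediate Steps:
$\left(14 + \left(5 + g\right)^{2}\right) \sqrt{-1 + 3} = \left(14 + \left(5 - 1\right)^{2}\right) \sqrt{-1 + 3} = \left(14 + 4^{2}\right) \sqrt{2} = \left(14 + 16\right) \sqrt{2} = 30 \sqrt{2}$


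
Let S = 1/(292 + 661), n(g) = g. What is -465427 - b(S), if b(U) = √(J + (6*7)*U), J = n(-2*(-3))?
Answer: -465427 - 24*√9530/953 ≈ -4.6543e+5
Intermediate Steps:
S = 1/953 ≈ 0.0010493
J = 6 (J = -2*(-3) = 6)
b(U) = √(6 + 42*U) (b(U) = √(6 + (6*7)*U) = √(6 + 42*U))
-465427 - b(S) = -465427 - √(6 + 42*(1/953)) = -465427 - √(6 + 42/953) = -465427 - √(5760/953) = -465427 - 24*√9530/953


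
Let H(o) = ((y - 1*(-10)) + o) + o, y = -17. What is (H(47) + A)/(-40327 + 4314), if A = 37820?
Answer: -37907/36013 ≈ -1.0526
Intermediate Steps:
H(o) = -7 + 2*o (H(o) = ((-17 - 1*(-10)) + o) + o = ((-17 + 10) + o) + o = (-7 + o) + o = -7 + 2*o)
(H(47) + A)/(-40327 + 4314) = ((-7 + 2*47) + 37820)/(-40327 + 4314) = ((-7 + 94) + 37820)/(-36013) = (87 + 37820)*(-1/36013) = 37907*(-1/36013) = -37907/36013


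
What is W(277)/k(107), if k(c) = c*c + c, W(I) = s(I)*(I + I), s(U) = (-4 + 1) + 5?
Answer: 277/2889 ≈ 0.095881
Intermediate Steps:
s(U) = 2 (s(U) = -3 + 5 = 2)
W(I) = 4*I (W(I) = 2*(I + I) = 2*(2*I) = 4*I)
k(c) = c + c² (k(c) = c² + c = c + c²)
W(277)/k(107) = (4*277)/((107*(1 + 107))) = 1108/((107*108)) = 1108/11556 = 1108*(1/11556) = 277/2889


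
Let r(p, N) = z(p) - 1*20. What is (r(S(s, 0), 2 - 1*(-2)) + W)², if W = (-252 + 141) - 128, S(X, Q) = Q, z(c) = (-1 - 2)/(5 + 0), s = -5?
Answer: 1684804/25 ≈ 67392.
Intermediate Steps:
z(c) = -⅗ (z(c) = -3/5 = -3*⅕ = -⅗)
r(p, N) = -103/5 (r(p, N) = -⅗ - 1*20 = -⅗ - 20 = -103/5)
W = -239 (W = -111 - 128 = -239)
(r(S(s, 0), 2 - 1*(-2)) + W)² = (-103/5 - 239)² = (-1298/5)² = 1684804/25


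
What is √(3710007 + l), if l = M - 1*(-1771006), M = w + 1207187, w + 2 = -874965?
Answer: √5813233 ≈ 2411.1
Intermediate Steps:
w = -874967 (w = -2 - 874965 = -874967)
M = 332220 (M = -874967 + 1207187 = 332220)
l = 2103226 (l = 332220 - 1*(-1771006) = 332220 + 1771006 = 2103226)
√(3710007 + l) = √(3710007 + 2103226) = √5813233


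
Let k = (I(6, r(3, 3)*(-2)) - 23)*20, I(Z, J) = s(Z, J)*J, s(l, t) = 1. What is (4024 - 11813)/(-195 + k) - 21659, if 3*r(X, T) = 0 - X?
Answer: -13312496/615 ≈ -21646.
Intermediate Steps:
r(X, T) = -X/3 (r(X, T) = (0 - X)/3 = (-X)/3 = -X/3)
I(Z, J) = J (I(Z, J) = 1*J = J)
k = -420 (k = (-⅓*3*(-2) - 23)*20 = (-1*(-2) - 23)*20 = (2 - 23)*20 = -21*20 = -420)
(4024 - 11813)/(-195 + k) - 21659 = (4024 - 11813)/(-195 - 420) - 21659 = -7789/(-615) - 21659 = -7789*(-1/615) - 21659 = 7789/615 - 21659 = -13312496/615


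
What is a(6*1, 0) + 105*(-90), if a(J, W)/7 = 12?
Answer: -9366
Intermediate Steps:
a(J, W) = 84 (a(J, W) = 7*12 = 84)
a(6*1, 0) + 105*(-90) = 84 + 105*(-90) = 84 - 9450 = -9366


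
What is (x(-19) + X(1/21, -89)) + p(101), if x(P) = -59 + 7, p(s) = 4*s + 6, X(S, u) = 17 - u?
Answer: 464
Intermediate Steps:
p(s) = 6 + 4*s
x(P) = -52
(x(-19) + X(1/21, -89)) + p(101) = (-52 + (17 - 1*(-89))) + (6 + 4*101) = (-52 + (17 + 89)) + (6 + 404) = (-52 + 106) + 410 = 54 + 410 = 464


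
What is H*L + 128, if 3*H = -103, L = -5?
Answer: 899/3 ≈ 299.67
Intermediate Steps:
H = -103/3 (H = (⅓)*(-103) = -103/3 ≈ -34.333)
H*L + 128 = -103/3*(-5) + 128 = 515/3 + 128 = 899/3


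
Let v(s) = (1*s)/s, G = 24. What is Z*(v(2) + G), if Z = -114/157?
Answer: -2850/157 ≈ -18.153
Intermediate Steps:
Z = -114/157 (Z = -114*1/157 = -114/157 ≈ -0.72611)
v(s) = 1 (v(s) = s/s = 1)
Z*(v(2) + G) = -114*(1 + 24)/157 = -114/157*25 = -2850/157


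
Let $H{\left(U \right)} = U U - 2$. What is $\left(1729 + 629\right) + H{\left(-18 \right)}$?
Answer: $2680$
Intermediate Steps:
$H{\left(U \right)} = -2 + U^{2}$ ($H{\left(U \right)} = U^{2} - 2 = -2 + U^{2}$)
$\left(1729 + 629\right) + H{\left(-18 \right)} = \left(1729 + 629\right) - \left(2 - \left(-18\right)^{2}\right) = 2358 + \left(-2 + 324\right) = 2358 + 322 = 2680$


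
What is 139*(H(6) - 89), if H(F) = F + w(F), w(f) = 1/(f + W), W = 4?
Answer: -115231/10 ≈ -11523.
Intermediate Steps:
w(f) = 1/(4 + f) (w(f) = 1/(f + 4) = 1/(4 + f))
H(F) = F + 1/(4 + F)
139*(H(6) - 89) = 139*((1 + 6*(4 + 6))/(4 + 6) - 89) = 139*((1 + 6*10)/10 - 89) = 139*((1 + 60)/10 - 89) = 139*((⅒)*61 - 89) = 139*(61/10 - 89) = 139*(-829/10) = -115231/10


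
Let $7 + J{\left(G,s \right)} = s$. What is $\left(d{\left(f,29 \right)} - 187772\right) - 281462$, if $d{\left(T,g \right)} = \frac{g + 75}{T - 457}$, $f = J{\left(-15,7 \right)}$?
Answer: $- \frac{214440042}{457} \approx -4.6923 \cdot 10^{5}$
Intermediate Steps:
$J{\left(G,s \right)} = -7 + s$
$f = 0$ ($f = -7 + 7 = 0$)
$d{\left(T,g \right)} = \frac{75 + g}{-457 + T}$
$\left(d{\left(f,29 \right)} - 187772\right) - 281462 = \left(\frac{75 + 29}{-457 + 0} - 187772\right) - 281462 = \left(\frac{1}{-457} \cdot 104 - 187772\right) - 281462 = \left(\left(- \frac{1}{457}\right) 104 - 187772\right) - 281462 = \left(- \frac{104}{457} - 187772\right) - 281462 = - \frac{85811908}{457} - 281462 = - \frac{214440042}{457}$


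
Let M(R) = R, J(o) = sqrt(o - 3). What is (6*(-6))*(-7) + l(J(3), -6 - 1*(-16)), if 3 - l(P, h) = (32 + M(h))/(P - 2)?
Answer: 276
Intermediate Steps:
J(o) = sqrt(-3 + o)
l(P, h) = 3 - (32 + h)/(-2 + P) (l(P, h) = 3 - (32 + h)/(P - 2) = 3 - (32 + h)/(-2 + P))
(6*(-6))*(-7) + l(J(3), -6 - 1*(-16)) = (6*(-6))*(-7) + (-38 - (-6 - 1*(-16)) + 3*sqrt(-3 + 3))/(-2 + sqrt(-3 + 3)) = -36*(-7) + (-38 - (-6 + 16) + 3*sqrt(0))/(-2 + sqrt(0)) = 252 + (-38 - 1*10 + 3*0)/(-2 + 0) = 252 + (-38 - 10 + 0)/(-2) = 252 - 1/2*(-48) = 252 + 24 = 276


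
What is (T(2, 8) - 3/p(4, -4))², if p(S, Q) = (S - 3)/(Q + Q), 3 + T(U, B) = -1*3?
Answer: 324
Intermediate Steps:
T(U, B) = -6 (T(U, B) = -3 - 1*3 = -3 - 3 = -6)
p(S, Q) = (-3 + S)/(2*Q) (p(S, Q) = (-3 + S)/((2*Q)) = (-3 + S)*(1/(2*Q)) = (-3 + S)/(2*Q))
(T(2, 8) - 3/p(4, -4))² = (-6 - 3*(-8/(-3 + 4)))² = (-6 - 3/((½)*(-¼)*1))² = (-6 - 3/(-⅛))² = (-6 - 3*(-8))² = (-6 + 24)² = 18² = 324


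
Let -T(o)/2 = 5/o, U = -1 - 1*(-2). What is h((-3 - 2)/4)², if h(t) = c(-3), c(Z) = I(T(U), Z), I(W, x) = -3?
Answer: 9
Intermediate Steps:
U = 1 (U = -1 + 2 = 1)
T(o) = -10/o
c(Z) = -3
h(t) = -3
h((-3 - 2)/4)² = (-3)² = 9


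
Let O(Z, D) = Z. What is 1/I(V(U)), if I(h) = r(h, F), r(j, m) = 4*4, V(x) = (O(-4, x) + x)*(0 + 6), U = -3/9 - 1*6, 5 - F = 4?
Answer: 1/16 ≈ 0.062500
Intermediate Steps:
F = 1 (F = 5 - 1*4 = 5 - 4 = 1)
U = -19/3 (U = -3*1/9 - 6 = -1/3 - 6 = -19/3 ≈ -6.3333)
V(x) = -24 + 6*x (V(x) = (-4 + x)*(0 + 6) = (-4 + x)*6 = -24 + 6*x)
r(j, m) = 16
I(h) = 16
1/I(V(U)) = 1/16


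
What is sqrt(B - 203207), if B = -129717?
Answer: 2*I*sqrt(83231) ≈ 577.0*I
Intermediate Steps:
sqrt(B - 203207) = sqrt(-129717 - 203207) = sqrt(-332924) = 2*I*sqrt(83231)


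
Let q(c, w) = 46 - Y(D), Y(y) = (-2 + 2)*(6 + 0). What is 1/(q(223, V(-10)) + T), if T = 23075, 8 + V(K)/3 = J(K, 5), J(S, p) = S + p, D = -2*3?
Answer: 1/23121 ≈ 4.3251e-5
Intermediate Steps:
D = -6
V(K) = -9 + 3*K (V(K) = -24 + 3*(K + 5) = -24 + 3*(5 + K) = -24 + (15 + 3*K) = -9 + 3*K)
Y(y) = 0 (Y(y) = 0*6 = 0)
q(c, w) = 46 (q(c, w) = 46 - 1*0 = 46 + 0 = 46)
1/(q(223, V(-10)) + T) = 1/(46 + 23075) = 1/23121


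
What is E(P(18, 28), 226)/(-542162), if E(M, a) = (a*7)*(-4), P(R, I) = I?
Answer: 3164/271081 ≈ 0.011672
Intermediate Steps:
E(M, a) = -28*a (E(M, a) = (7*a)*(-4) = -28*a)
E(P(18, 28), 226)/(-542162) = -28*226/(-542162) = -6328*(-1/542162) = 3164/271081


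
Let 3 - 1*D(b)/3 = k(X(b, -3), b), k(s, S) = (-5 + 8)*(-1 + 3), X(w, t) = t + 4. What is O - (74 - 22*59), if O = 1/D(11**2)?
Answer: 11015/9 ≈ 1223.9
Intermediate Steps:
X(w, t) = 4 + t
k(s, S) = 6 (k(s, S) = 3*2 = 6)
D(b) = -9 (D(b) = 9 - 3*6 = 9 - 18 = -9)
O = -1/9 (O = 1/(-9) = -1/9 ≈ -0.11111)
O - (74 - 22*59) = -1/9 - (74 - 22*59) = -1/9 - (74 - 1298) = -1/9 - 1*(-1224) = -1/9 + 1224 = 11015/9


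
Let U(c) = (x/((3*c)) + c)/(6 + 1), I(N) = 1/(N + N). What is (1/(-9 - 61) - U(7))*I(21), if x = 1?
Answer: -1501/61740 ≈ -0.024312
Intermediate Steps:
I(N) = 1/(2*N)
U(c) = c/7 + 1/(21*c) (U(c) = (1/(3*c) + c)/(6 + 1) = (1*(1/(3*c)) + c)/7 = (1/(3*c) + c)*(1/7) = (c + 1/(3*c))*(1/7) = c/7 + 1/(21*c))
(1/(-9 - 61) - U(7))*I(21) = (1/(-9 - 61) - ((1/7)*7 + (1/21)/7))*((1/2)/21) = (1/(-70) - (1 + (1/21)*(1/7)))*((1/2)*(1/21)) = (-1/70 - (1 + 1/147))*(1/42) = (-1/70 - 1*148/147)*(1/42) = (-1/70 - 148/147)*(1/42) = -1501/1470*1/42 = -1501/61740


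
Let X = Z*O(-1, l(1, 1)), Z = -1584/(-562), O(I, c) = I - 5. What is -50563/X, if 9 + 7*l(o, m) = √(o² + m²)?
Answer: 14208203/4752 ≈ 2989.9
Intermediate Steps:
l(o, m) = -9/7 + √(m² + o²)/7 (l(o, m) = -9/7 + √(o² + m²)/7 = -9/7 + √(m² + o²)/7)
O(I, c) = -5 + I
Z = 792/281 (Z = -1584*(-1/562) = 792/281 ≈ 2.8185)
X = -4752/281 (X = 792*(-5 - 1)/281 = (792/281)*(-6) = -4752/281 ≈ -16.911)
-50563/X = -50563/(-4752/281) = -50563*(-281/4752) = 14208203/4752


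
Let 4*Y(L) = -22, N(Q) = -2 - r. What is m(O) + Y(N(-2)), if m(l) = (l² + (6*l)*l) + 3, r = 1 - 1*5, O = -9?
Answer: 1129/2 ≈ 564.50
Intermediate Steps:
r = -4 (r = 1 - 5 = -4)
N(Q) = 2 (N(Q) = -2 - 1*(-4) = -2 + 4 = 2)
Y(L) = -11/2 (Y(L) = (¼)*(-22) = -11/2)
m(l) = 3 + 7*l² (m(l) = (l² + 6*l²) + 3 = 7*l² + 3 = 3 + 7*l²)
m(O) + Y(N(-2)) = (3 + 7*(-9)²) - 11/2 = (3 + 7*81) - 11/2 = (3 + 567) - 11/2 = 570 - 11/2 = 1129/2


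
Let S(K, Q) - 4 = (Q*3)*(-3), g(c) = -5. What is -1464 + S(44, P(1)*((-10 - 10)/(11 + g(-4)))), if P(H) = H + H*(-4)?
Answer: -1550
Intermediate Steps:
P(H) = -3*H (P(H) = H - 4*H = -3*H)
S(K, Q) = 4 - 9*Q (S(K, Q) = 4 + (Q*3)*(-3) = 4 + (3*Q)*(-3) = 4 - 9*Q)
-1464 + S(44, P(1)*((-10 - 10)/(11 + g(-4)))) = -1464 + (4 - 9*(-3*1)*(-10 - 10)/(11 - 5)) = -1464 + (4 - (-27)*(-20/6)) = -1464 + (4 - (-27)*(-20*⅙)) = -1464 + (4 - (-27)*(-10)/3) = -1464 + (4 - 9*10) = -1464 + (4 - 90) = -1464 - 86 = -1550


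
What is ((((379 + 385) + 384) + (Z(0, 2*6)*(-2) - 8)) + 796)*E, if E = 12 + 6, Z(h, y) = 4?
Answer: 34704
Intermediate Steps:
E = 18
((((379 + 385) + 384) + (Z(0, 2*6)*(-2) - 8)) + 796)*E = ((((379 + 385) + 384) + (4*(-2) - 8)) + 796)*18 = (((764 + 384) + (-8 - 8)) + 796)*18 = ((1148 - 16) + 796)*18 = (1132 + 796)*18 = 1928*18 = 34704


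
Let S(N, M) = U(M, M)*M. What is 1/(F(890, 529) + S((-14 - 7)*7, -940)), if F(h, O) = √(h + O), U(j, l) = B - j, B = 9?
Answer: -892060/795771042181 - √1419/795771042181 ≈ -1.1210e-6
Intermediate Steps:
U(j, l) = 9 - j
F(h, O) = √(O + h)
S(N, M) = M*(9 - M) (S(N, M) = (9 - M)*M = M*(9 - M))
1/(F(890, 529) + S((-14 - 7)*7, -940)) = 1/(√(529 + 890) - 940*(9 - 1*(-940))) = 1/(√1419 - 940*(9 + 940)) = 1/(√1419 - 940*949) = 1/(√1419 - 892060) = 1/(-892060 + √1419)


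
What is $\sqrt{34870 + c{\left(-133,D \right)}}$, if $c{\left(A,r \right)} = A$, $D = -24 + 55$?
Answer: $\sqrt{34737} \approx 186.38$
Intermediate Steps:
$D = 31$
$\sqrt{34870 + c{\left(-133,D \right)}} = \sqrt{34870 - 133} = \sqrt{34737}$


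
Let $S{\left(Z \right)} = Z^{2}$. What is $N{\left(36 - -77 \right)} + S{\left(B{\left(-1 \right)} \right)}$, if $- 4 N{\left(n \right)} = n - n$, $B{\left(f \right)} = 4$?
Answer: $16$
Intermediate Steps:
$N{\left(n \right)} = 0$ ($N{\left(n \right)} = - \frac{n - n}{4} = \left(- \frac{1}{4}\right) 0 = 0$)
$N{\left(36 - -77 \right)} + S{\left(B{\left(-1 \right)} \right)} = 0 + 4^{2} = 0 + 16 = 16$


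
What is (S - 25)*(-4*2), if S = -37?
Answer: 496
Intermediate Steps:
(S - 25)*(-4*2) = (-37 - 25)*(-4*2) = -62*(-8) = 496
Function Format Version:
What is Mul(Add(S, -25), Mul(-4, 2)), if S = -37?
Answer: 496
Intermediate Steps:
Mul(Add(S, -25), Mul(-4, 2)) = Mul(Add(-37, -25), Mul(-4, 2)) = Mul(-62, -8) = 496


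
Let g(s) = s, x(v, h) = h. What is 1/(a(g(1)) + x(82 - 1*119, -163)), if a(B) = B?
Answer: -1/162 ≈ -0.0061728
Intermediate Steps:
1/(a(g(1)) + x(82 - 1*119, -163)) = 1/(1 - 163) = 1/(-162) = -1/162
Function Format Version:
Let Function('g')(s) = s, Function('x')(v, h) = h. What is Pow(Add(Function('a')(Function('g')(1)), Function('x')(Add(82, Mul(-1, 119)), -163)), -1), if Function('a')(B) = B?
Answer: Rational(-1, 162) ≈ -0.0061728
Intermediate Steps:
Pow(Add(Function('a')(Function('g')(1)), Function('x')(Add(82, Mul(-1, 119)), -163)), -1) = Pow(Add(1, -163), -1) = Pow(-162, -1) = Rational(-1, 162)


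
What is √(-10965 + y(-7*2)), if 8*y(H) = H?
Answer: I*√43867/2 ≈ 104.72*I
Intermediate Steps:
y(H) = H/8
√(-10965 + y(-7*2)) = √(-10965 + (-7*2)/8) = √(-10965 + (⅛)*(-14)) = √(-10965 - 7/4) = √(-43867/4) = I*√43867/2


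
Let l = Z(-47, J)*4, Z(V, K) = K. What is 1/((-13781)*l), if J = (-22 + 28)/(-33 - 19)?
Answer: 13/82686 ≈ 0.00015722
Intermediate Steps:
J = -3/26 (J = 6/(-52) = 6*(-1/52) = -3/26 ≈ -0.11538)
l = -6/13 (l = -3/26*4 = -6/13 ≈ -0.46154)
1/((-13781)*l) = 1/((-13781)*(-6/13)) = -1/13781*(-13/6) = 13/82686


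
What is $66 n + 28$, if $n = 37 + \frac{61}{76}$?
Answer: $\frac{95873}{38} \approx 2523.0$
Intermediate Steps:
$n = \frac{2873}{76}$ ($n = 37 + 61 \cdot \frac{1}{76} = 37 + \frac{61}{76} = \frac{2873}{76} \approx 37.803$)
$66 n + 28 = 66 \cdot \frac{2873}{76} + 28 = \frac{94809}{38} + 28 = \frac{95873}{38}$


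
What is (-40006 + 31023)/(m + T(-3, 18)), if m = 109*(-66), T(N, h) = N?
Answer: 8983/7197 ≈ 1.2482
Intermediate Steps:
m = -7194
(-40006 + 31023)/(m + T(-3, 18)) = (-40006 + 31023)/(-7194 - 3) = -8983/(-7197) = -8983*(-1/7197) = 8983/7197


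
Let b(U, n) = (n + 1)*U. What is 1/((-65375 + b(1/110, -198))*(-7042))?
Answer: 55/25321084887 ≈ 2.1721e-9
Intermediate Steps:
b(U, n) = U*(1 + n) (b(U, n) = (1 + n)*U = U*(1 + n))
1/((-65375 + b(1/110, -198))*(-7042)) = 1/(-65375 + (1 - 198)/110*(-7042)) = -1/7042/(-65375 + (1/110)*(-197)) = -1/7042/(-65375 - 197/110) = -1/7042/(-7191447/110) = -110/7191447*(-1/7042) = 55/25321084887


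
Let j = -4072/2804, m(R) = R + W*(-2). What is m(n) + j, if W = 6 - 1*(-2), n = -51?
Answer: -47985/701 ≈ -68.452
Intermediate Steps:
W = 8 (W = 6 + 2 = 8)
m(R) = -16 + R (m(R) = R + 8*(-2) = R - 16 = -16 + R)
j = -1018/701 (j = -4072*1/2804 = -1018/701 ≈ -1.4522)
m(n) + j = (-16 - 51) - 1018/701 = -67 - 1018/701 = -47985/701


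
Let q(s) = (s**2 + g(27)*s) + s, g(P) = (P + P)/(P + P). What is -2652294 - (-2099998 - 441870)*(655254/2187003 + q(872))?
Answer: 201748619420619662/104143 ≈ 1.9372e+12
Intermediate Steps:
g(P) = 1 (g(P) = (2*P)/((2*P)) = (2*P)*(1/(2*P)) = 1)
q(s) = s**2 + 2*s (q(s) = (s**2 + 1*s) + s = (s**2 + s) + s = (s + s**2) + s = s**2 + 2*s)
-2652294 - (-2099998 - 441870)*(655254/2187003 + q(872)) = -2652294 - (-2099998 - 441870)*(655254/2187003 + 872*(2 + 872)) = -2652294 - (-2541868)*(655254*(1/2187003) + 872*874) = -2652294 - (-2541868)*(218418/729001 + 762128) = -2652294 - (-2541868)*555592292546/729001 = -2652294 - 1*(-201748895638473704/104143) = -2652294 + 201748895638473704/104143 = 201748619420619662/104143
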